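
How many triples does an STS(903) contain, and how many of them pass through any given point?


An STS(v) is a 2-(v, 3, 1) BIBD: block size k = 3, λ = 1.
Replication: r(k − 1) = λ(v − 1) ⇒ r·2 = 903 − 1 = 902 ⇒ r = 451.
Block count: b = v(v − 1)/6 = 903·902/6 = 814506/6 = 135751.

r = 451, b = 135751.


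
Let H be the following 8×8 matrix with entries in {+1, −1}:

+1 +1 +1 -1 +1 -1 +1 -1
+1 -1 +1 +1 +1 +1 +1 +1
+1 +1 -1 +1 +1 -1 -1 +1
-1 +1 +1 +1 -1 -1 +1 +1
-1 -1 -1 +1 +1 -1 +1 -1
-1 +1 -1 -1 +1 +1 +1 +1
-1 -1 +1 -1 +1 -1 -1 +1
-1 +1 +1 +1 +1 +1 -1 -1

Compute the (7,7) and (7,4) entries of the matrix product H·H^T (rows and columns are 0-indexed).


Row 4 of H: [-1, -1, -1, 1, 1, -1, 1, -1].
Row 7 of H: [-1, 1, 1, 1, 1, 1, -1, -1].
(H·H^T)[7][7] = Σ_j H[7][j]·H[7][j] = (-1)² + (1)² + (1)² + (1)² + (1)² + (1)² + (-1)² + (-1)² = 1 + 1 + 1 + 1 + 1 + 1 + 1 + 1 = 8.
(H·H^T)[7][4] = Σ_j H[7][j]·H[4][j] = (-1)·(-1) + (1)·(-1) + (1)·(-1) + (1)·(1) + (1)·(1) + (1)·(-1) + (-1)·(1) + (-1)·(-1) = 1 + -1 + -1 + 1 + 1 + -1 + -1 + 1 = 0.
So rows 7 and 4 are orthogonal; the diagonal entry equals n = 8.

(7,7) entry = 8; (7,4) entry = 0.


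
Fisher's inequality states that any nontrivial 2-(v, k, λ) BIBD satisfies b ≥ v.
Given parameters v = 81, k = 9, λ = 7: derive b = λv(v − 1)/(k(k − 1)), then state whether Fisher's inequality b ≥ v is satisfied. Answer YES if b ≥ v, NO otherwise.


b = λv(v − 1)/(k(k − 1)) = 7·81·80/(9·8) = 45360/72 = 630.
Compare with v = 81: b ≥ v, so Fisher's inequality holds.

YES


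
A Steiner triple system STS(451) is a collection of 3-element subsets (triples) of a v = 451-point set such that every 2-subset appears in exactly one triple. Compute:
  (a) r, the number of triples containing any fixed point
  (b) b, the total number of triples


An STS(v) is a 2-(v, 3, 1) BIBD: block size k = 3, λ = 1.
Replication: r(k − 1) = λ(v − 1) ⇒ r·2 = 451 − 1 = 450 ⇒ r = 225.
Block count: bk = vr ⇒ b·3 = 451·225 = 101475 ⇒ b = 33825.
(Check via b = v(v − 1)/6 = 451·450/6 = 202950/6 = 33825.)

r = 225, b = 33825.


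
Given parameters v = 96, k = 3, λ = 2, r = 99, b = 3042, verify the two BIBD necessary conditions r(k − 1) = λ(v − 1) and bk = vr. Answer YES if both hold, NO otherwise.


Condition (i): r(k − 1) = 99·2 = 198; λ(v − 1) = 2·95 = 190. Match? NO.
Condition (ii): bk = 3042·3 = 9126; vr = 96·99 = 9504. Match? NO.
Both conditions hold? NO.

NO


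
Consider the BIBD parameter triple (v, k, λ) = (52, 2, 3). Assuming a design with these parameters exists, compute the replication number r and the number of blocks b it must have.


Any 2-(v, k, λ) BIBD satisfies two necessary conditions:
  (i)  Each point sits in r blocks, and counting incidences through any fixed point gives r(k − 1) = λ(v − 1), so r = λ(v − 1)/(k − 1).
  (ii) Total incidences bk = vr, so b = vr/k.
Step 1: r = λ(v − 1)/(k − 1) = 3·(52 − 1)/(2 − 1) = 3·51/1 = 153/1 = 153.
Step 2: b = vr/k = 52·153/2 = 7956/2 = 3978.
Check integrality: r = 153 ∈ Z ✓, b = 3978 ∈ Z ✓.
(These identities are necessary conditions: they determine r and b for any design with these parameters, but do not by themselves prove that one exists.)

r = 153, b = 3978.


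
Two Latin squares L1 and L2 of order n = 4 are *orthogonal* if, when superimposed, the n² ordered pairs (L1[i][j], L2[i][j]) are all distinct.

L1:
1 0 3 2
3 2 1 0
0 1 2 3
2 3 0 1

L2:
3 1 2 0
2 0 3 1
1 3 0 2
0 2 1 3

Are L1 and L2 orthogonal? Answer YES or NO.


Form the n² = 16 superimposed pairs (L1[i][j], L2[i][j]), row by row (rows and columns indexed from 0):
row 0: (1,3) (0,1) (3,2) (2,0)
row 1: (3,2) (2,0) (1,3) (0,1)
row 2: (0,1) (1,3) (2,0) (3,2)
row 3: (2,0) (3,2) (0,1) (1,3)
Orthogonality requires all 16 pairs distinct.
But the pair (3,2) repeats: cell (0,2) has L1 = 3, L2 = 2, and cell (1,0) has L1 = 3, L2 = 2.
A repeated pair means some other pair never occurs (only 4 distinct pairs out of 16), so the squares are not orthogonal.
Conclusion: NO.

NO


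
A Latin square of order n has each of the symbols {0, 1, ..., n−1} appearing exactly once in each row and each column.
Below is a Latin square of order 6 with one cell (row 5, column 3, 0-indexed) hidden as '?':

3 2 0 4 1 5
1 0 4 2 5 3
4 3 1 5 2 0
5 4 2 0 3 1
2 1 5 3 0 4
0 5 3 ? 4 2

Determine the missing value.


Row 5 contains symbols [0, 2, 3, 4, 5] — missing [1].
Column 3 contains symbols [0, 2, 3, 4, 5] — missing [1].
The missing symbol must appear in both missing sets; intersection = [1].
Therefore the hidden value is 1.

Missing value = 1.


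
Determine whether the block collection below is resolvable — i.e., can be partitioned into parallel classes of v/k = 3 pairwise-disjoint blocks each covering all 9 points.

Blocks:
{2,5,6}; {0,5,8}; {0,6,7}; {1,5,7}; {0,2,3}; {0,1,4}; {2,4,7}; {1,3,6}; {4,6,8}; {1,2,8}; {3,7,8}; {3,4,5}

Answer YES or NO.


v = 9, block size k = 3, number of blocks = 12.
For resolvability, blocks must partition into parallel classes of size v/k = 3.
Total blocks must therefore be a multiple of 3: 12 = 3·4 + 0 ⇒ divisible ✓.
Greedy packing gives 4 candidate class(es). Each should be a full parallel class (size 3, covers all 9 points).
  Class 1 (3 blocks): {2,5,6}; {0,1,4}; {3,7,8}. Points covered: [0, 1, 2, 3, 4, 5, 6, 7, 8].
  Class 2 (3 blocks): {0,5,8}; {2,4,7}; {1,3,6}. Points covered: [0, 1, 2, 3, 4, 5, 6, 7, 8].
  Class 3 (3 blocks): {0,6,7}; {1,2,8}; {3,4,5}. Points covered: [0, 1, 2, 3, 4, 5, 6, 7, 8].
  Class 4 (3 blocks): {1,5,7}; {0,2,3}; {4,6,8}. Points covered: [0, 1, 2, 3, 4, 5, 6, 7, 8].
All classes full (size 3)? YES. All classes cover every point? YES.
Resolvable? YES.

YES


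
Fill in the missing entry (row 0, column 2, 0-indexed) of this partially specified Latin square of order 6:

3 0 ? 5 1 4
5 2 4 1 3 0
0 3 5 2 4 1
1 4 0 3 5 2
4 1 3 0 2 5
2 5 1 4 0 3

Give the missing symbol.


Row 0 contains symbols [0, 1, 3, 4, 5] — missing [2].
Column 2 contains symbols [0, 1, 3, 4, 5] — missing [2].
The missing symbol must appear in both missing sets; intersection = [2].
Therefore the hidden value is 2.

Missing value = 2.


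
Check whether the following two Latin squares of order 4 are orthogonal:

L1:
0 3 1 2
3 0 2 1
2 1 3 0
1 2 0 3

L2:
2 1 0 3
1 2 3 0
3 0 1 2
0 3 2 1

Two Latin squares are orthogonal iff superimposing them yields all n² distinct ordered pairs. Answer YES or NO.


Form the n² = 16 superimposed pairs (L1[i][j], L2[i][j]), row by row (rows and columns indexed from 0):
row 0: (0,2) (3,1) (1,0) (2,3)
row 1: (3,1) (0,2) (2,3) (1,0)
row 2: (2,3) (1,0) (3,1) (0,2)
row 3: (1,0) (2,3) (0,2) (3,1)
Orthogonality requires all 16 pairs distinct.
But the pair (3,1) repeats: cell (0,1) has L1 = 3, L2 = 1, and cell (1,0) has L1 = 3, L2 = 1.
A repeated pair means some other pair never occurs (only 4 distinct pairs out of 16), so the squares are not orthogonal.
Conclusion: NO.

NO


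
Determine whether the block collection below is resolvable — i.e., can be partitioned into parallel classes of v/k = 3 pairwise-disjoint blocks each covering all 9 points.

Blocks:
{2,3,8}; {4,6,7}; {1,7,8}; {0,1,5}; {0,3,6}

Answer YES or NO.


v = 9, block size k = 3, number of blocks = 5.
For resolvability, blocks must partition into parallel classes of size v/k = 3.
Total blocks must therefore be a multiple of 3: 5 = 3·1 + 2 ⇒ not divisible ✗.
Resolvable? NO.

NO


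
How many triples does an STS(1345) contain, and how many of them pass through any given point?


An STS(v) is a 2-(v, 3, 1) BIBD: block size k = 3, λ = 1.
Replication: r(k − 1) = λ(v − 1) ⇒ r·2 = 1345 − 1 = 1344 ⇒ r = 672.
Block count: b = v(v − 1)/6 = 1345·1344/6 = 1807680/6 = 301280.

r = 672, b = 301280.


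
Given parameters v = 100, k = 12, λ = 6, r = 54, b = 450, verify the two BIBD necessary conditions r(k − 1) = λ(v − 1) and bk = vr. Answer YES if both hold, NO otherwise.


Condition (i): r(k − 1) = 54·11 = 594; λ(v − 1) = 6·99 = 594. Match? YES.
Condition (ii): bk = 450·12 = 5400; vr = 100·54 = 5400. Match? YES.
Both conditions hold? YES.

YES


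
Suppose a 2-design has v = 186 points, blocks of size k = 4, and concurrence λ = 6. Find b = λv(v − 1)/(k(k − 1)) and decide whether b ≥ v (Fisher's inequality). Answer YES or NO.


b = λv(v − 1)/(k(k − 1)) = 6·186·185/(4·3) = 206460/12 = 17205.
Compare with v = 186: b ≥ v, so Fisher's inequality holds.

YES


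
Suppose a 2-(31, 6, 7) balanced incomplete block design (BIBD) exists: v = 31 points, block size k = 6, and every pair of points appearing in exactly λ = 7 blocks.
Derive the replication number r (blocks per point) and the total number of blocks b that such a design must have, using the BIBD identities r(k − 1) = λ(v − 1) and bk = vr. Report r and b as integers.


Any 2-(v, k, λ) BIBD satisfies two necessary conditions:
  (i)  Each point sits in r blocks, and counting incidences through any fixed point gives r(k − 1) = λ(v − 1), so r = λ(v − 1)/(k − 1).
  (ii) Total incidences bk = vr, so b = vr/k.
Step 1: r = λ(v − 1)/(k − 1) = 7·(31 − 1)/(6 − 1) = 7·30/5 = 210/5 = 42.
Step 2: b = vr/k = 31·42/6 = 1302/6 = 217.
Check integrality: r = 42 ∈ Z ✓, b = 217 ∈ Z ✓.
(These identities are necessary conditions: they determine r and b for any design with these parameters, but do not by themselves prove that one exists.)

r = 42, b = 217.


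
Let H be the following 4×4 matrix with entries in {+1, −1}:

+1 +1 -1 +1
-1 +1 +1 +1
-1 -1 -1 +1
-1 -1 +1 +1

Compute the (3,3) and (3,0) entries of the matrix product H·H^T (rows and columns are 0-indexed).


Row 0 of H: [1, 1, -1, 1].
Row 3 of H: [-1, -1, 1, 1].
(H·H^T)[3][3] = Σ_j H[3][j]·H[3][j] = (-1)² + (-1)² + (1)² + (1)² = 1 + 1 + 1 + 1 = 4.
(H·H^T)[3][0] = Σ_j H[3][j]·H[0][j] = (-1)·(1) + (-1)·(1) + (1)·(-1) + (1)·(1) = -1 + -1 + -1 + 1 = -2.
Rows 3 and 0 are not orthogonal (dot product = -2 ≠ 0), so H is not a Hadamard matrix.

(3,3) entry = 4; (3,0) entry = -2.


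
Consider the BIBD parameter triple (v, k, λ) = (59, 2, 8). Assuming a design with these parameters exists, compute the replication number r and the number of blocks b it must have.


Any 2-(v, k, λ) BIBD satisfies two necessary conditions:
  (i)  Each point sits in r blocks, and counting incidences through any fixed point gives r(k − 1) = λ(v − 1), so r = λ(v − 1)/(k − 1).
  (ii) Total incidences bk = vr, so b = vr/k.
Step 1: r = λ(v − 1)/(k − 1) = 8·(59 − 1)/(2 − 1) = 8·58/1 = 464/1 = 464.
Step 2: b = vr/k = 59·464/2 = 27376/2 = 13688.
Check integrality: r = 464 ∈ Z ✓, b = 13688 ∈ Z ✓.
(These identities are necessary conditions: they determine r and b for any design with these parameters, but do not by themselves prove that one exists.)

r = 464, b = 13688.


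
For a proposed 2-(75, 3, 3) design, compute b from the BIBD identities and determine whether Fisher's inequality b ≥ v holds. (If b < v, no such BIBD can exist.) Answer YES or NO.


b = λv(v − 1)/(k(k − 1)) = 3·75·74/(3·2) = 16650/6 = 2775.
Compare with v = 75: b ≥ v, so Fisher's inequality holds.

YES


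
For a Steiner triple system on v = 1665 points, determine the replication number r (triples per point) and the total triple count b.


An STS(v) is a 2-(v, 3, 1) BIBD: block size k = 3, λ = 1.
Replication: r(k − 1) = λ(v − 1) ⇒ r·2 = 1665 − 1 = 1664 ⇒ r = 832.
Block count: bk = vr ⇒ b·3 = 1665·832 = 1385280 ⇒ b = 461760.

r = 832, b = 461760.


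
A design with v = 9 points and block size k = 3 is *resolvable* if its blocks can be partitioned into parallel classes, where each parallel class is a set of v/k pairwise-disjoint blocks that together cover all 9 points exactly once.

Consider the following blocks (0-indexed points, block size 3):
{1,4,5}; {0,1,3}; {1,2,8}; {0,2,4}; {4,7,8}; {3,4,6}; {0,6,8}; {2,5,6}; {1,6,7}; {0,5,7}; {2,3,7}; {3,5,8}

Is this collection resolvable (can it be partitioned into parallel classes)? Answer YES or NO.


v = 9, block size k = 3, number of blocks = 12.
For resolvability, blocks must partition into parallel classes of size v/k = 3.
Total blocks must therefore be a multiple of 3: 12 = 3·4 + 0 ⇒ divisible ✓.
Greedy packing gives 4 candidate class(es). Each should be a full parallel class (size 3, covers all 9 points).
  Class 1 (3 blocks): {1,4,5}; {0,6,8}; {2,3,7}. Points covered: [0, 1, 2, 3, 4, 5, 6, 7, 8].
  Class 2 (3 blocks): {0,1,3}; {4,7,8}; {2,5,6}. Points covered: [0, 1, 2, 3, 4, 5, 6, 7, 8].
  Class 3 (3 blocks): {1,2,8}; {3,4,6}; {0,5,7}. Points covered: [0, 1, 2, 3, 4, 5, 6, 7, 8].
  Class 4 (3 blocks): {0,2,4}; {1,6,7}; {3,5,8}. Points covered: [0, 1, 2, 3, 4, 5, 6, 7, 8].
All classes full (size 3)? YES. All classes cover every point? YES.
Resolvable? YES.

YES


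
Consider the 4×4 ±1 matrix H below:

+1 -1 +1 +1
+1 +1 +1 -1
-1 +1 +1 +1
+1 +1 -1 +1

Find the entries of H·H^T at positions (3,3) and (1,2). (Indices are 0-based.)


Row 1 of H: [1, 1, 1, -1].
Row 2 of H: [-1, 1, 1, 1].
Row 3 of H: [1, 1, -1, 1].
(H·H^T)[3][3] = Σ_j H[3][j]·H[3][j] = (1)² + (1)² + (-1)² + (1)² = 1 + 1 + 1 + 1 = 4.
(H·H^T)[1][2] = Σ_j H[1][j]·H[2][j] = (1)·(-1) + (1)·(1) + (1)·(1) + (-1)·(1) = -1 + 1 + 1 + -1 = 0.
So rows 1 and 2 are orthogonal; the diagonal entry equals n = 4.

(3,3) entry = 4; (1,2) entry = 0.


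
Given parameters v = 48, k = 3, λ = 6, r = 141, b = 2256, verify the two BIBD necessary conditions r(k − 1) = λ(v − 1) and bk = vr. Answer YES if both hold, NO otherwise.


Condition (i): r(k − 1) = 141·2 = 282; λ(v − 1) = 6·47 = 282. Match? YES.
Condition (ii): bk = 2256·3 = 6768; vr = 48·141 = 6768. Match? YES.
Both conditions hold? YES.

YES


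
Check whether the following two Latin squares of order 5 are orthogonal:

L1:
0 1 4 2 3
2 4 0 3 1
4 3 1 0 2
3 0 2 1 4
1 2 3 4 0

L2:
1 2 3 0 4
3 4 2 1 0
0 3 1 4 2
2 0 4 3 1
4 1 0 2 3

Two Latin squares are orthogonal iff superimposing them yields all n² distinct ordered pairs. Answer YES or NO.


Form the n² = 25 superimposed pairs (L1[i][j], L2[i][j]), row by row (rows and columns indexed from 0):
row 0: (0,1) (1,2) (4,3) (2,0) (3,4)
row 1: (2,3) (4,4) (0,2) (3,1) (1,0)
row 2: (4,0) (3,3) (1,1) (0,4) (2,2)
row 3: (3,2) (0,0) (2,4) (1,3) (4,1)
row 4: (1,4) (2,1) (3,0) (4,2) (0,3)
Orthogonality requires all 25 pairs distinct.
Check by first coordinate: for each symbol s of L1, list the L2 entries in the n cells where L1 = s; they must all differ.
  L1 = 0: L2 entries (in reading order) 1, 2, 4, 0, 3 — all 5 distinct ✓
  L1 = 1: L2 entries (in reading order) 2, 0, 1, 3, 4 — all 5 distinct ✓
  L1 = 2: L2 entries (in reading order) 0, 3, 2, 4, 1 — all 5 distinct ✓
  L1 = 3: L2 entries (in reading order) 4, 1, 3, 2, 0 — all 5 distinct ✓
  L1 = 4: L2 entries (in reading order) 3, 4, 0, 1, 2 — all 5 distinct ✓
Every symbol of L1 meets every symbol of L2 exactly once, so all 25 pairs are distinct (25 of 25).
Conclusion: YES.

YES


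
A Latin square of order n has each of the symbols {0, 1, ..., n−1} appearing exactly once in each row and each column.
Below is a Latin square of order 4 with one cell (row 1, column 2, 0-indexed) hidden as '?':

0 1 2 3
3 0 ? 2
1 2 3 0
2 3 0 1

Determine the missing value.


Row 1 contains symbols [0, 2, 3] — missing [1].
Column 2 contains symbols [0, 2, 3] — missing [1].
The missing symbol must appear in both missing sets; intersection = [1].
Therefore the hidden value is 1.

Missing value = 1.


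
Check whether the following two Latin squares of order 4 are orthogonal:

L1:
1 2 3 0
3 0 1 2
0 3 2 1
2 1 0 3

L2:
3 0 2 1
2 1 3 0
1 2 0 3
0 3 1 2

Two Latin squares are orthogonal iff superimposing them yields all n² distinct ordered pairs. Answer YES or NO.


Form the n² = 16 superimposed pairs (L1[i][j], L2[i][j]), row by row (rows and columns indexed from 0):
row 0: (1,3) (2,0) (3,2) (0,1)
row 1: (3,2) (0,1) (1,3) (2,0)
row 2: (0,1) (3,2) (2,0) (1,3)
row 3: (2,0) (1,3) (0,1) (3,2)
Orthogonality requires all 16 pairs distinct.
But the pair (3,2) repeats: cell (0,2) has L1 = 3, L2 = 2, and cell (1,0) has L1 = 3, L2 = 2.
A repeated pair means some other pair never occurs (only 4 distinct pairs out of 16), so the squares are not orthogonal.
Conclusion: NO.

NO


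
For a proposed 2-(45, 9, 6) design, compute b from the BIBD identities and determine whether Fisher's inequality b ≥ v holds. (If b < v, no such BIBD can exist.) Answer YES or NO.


b = λv(v − 1)/(k(k − 1)) = 6·45·44/(9·8) = 11880/72 = 165.
Compare with v = 45: b ≥ v, so Fisher's inequality holds.

YES


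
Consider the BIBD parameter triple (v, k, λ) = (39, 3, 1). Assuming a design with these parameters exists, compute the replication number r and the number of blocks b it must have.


Any 2-(v, k, λ) BIBD satisfies two necessary conditions:
  (i)  Each point sits in r blocks, and counting incidences through any fixed point gives r(k − 1) = λ(v − 1), so r = λ(v − 1)/(k − 1).
  (ii) Total incidences bk = vr, so b = vr/k.
Step 1: r = λ(v − 1)/(k − 1) = 1·(39 − 1)/(3 − 1) = 1·38/2 = 38/2 = 19.
Step 2: b = vr/k = 39·19/3 = 741/3 = 247.
Check integrality: r = 19 ∈ Z ✓, b = 247 ∈ Z ✓.
(These identities are necessary conditions: they determine r and b for any design with these parameters, but do not by themselves prove that one exists.)

r = 19, b = 247.


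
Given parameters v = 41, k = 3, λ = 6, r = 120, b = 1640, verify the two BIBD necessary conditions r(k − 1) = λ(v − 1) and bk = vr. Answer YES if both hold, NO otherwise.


Condition (i): r(k − 1) = 120·2 = 240; λ(v − 1) = 6·40 = 240. Match? YES.
Condition (ii): bk = 1640·3 = 4920; vr = 41·120 = 4920. Match? YES.
Both conditions hold? YES.

YES


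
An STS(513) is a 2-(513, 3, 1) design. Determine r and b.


An STS(v) is a 2-(v, 3, 1) BIBD: block size k = 3, λ = 1.
Replication: r(k − 1) = λ(v − 1) ⇒ r·2 = 513 − 1 = 512 ⇒ r = 256.
Block count: bk = vr ⇒ b·3 = 513·256 = 131328 ⇒ b = 43776.
(Check via b = v(v − 1)/6 = 513·512/6 = 262656/6 = 43776.)

r = 256, b = 43776.


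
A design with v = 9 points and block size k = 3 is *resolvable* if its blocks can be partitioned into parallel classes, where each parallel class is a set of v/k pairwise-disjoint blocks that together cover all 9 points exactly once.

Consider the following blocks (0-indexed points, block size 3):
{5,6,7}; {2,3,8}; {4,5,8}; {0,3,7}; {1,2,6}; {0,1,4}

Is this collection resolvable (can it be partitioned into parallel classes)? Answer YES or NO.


v = 9, block size k = 3, number of blocks = 6.
For resolvability, blocks must partition into parallel classes of size v/k = 3.
Total blocks must therefore be a multiple of 3: 6 = 3·2 + 0 ⇒ divisible ✓.
Greedy packing gives 2 candidate class(es). Each should be a full parallel class (size 3, covers all 9 points).
  Class 1 (3 blocks): {5,6,7}; {2,3,8}; {0,1,4}. Points covered: [0, 1, 2, 3, 4, 5, 6, 7, 8].
  Class 2 (3 blocks): {4,5,8}; {0,3,7}; {1,2,6}. Points covered: [0, 1, 2, 3, 4, 5, 6, 7, 8].
All classes full (size 3)? YES. All classes cover every point? YES.
Resolvable? YES.

YES


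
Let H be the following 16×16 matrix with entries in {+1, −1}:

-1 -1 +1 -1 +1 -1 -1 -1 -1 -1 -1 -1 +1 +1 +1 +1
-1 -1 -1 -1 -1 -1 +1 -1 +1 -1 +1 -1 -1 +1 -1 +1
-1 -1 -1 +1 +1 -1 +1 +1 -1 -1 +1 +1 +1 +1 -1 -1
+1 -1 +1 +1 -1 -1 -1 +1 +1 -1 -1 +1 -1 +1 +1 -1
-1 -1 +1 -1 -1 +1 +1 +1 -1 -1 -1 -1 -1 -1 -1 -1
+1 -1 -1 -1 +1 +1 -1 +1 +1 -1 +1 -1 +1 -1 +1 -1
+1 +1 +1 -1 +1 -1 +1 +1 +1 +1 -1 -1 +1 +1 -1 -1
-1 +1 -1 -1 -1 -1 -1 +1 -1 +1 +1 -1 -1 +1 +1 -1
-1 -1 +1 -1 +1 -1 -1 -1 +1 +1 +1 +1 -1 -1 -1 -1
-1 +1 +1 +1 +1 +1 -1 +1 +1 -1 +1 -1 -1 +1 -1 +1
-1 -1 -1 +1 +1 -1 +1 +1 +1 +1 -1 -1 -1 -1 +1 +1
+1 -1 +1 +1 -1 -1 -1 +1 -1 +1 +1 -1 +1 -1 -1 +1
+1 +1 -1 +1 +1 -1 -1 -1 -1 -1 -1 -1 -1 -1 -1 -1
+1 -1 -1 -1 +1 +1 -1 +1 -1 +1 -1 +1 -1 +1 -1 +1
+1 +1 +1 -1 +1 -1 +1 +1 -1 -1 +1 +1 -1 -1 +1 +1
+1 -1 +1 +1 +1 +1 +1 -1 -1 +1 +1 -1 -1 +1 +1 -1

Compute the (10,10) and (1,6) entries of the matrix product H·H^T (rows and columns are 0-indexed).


Row 1 of H: [-1, -1, -1, -1, -1, -1, 1, -1, 1, -1, 1, -1, -1, 1, -1, 1].
Row 6 of H: [1, 1, 1, -1, 1, -1, 1, 1, 1, 1, -1, -1, 1, 1, -1, -1].
Row 10 of H: [-1, -1, -1, 1, 1, -1, 1, 1, 1, 1, -1, -1, -1, -1, 1, 1].
(H·H^T)[10][10] = Σ_j H[10][j]·H[10][j] = (-1)² + (-1)² + (-1)² + (1)² + (1)² + (-1)² + (1)² + (1)² + (1)² + (1)² + (-1)² + (-1)² + (-1)² + (-1)² + (1)² + (1)² = 1 + 1 + 1 + 1 + 1 + 1 + 1 + 1 + 1 + 1 + 1 + 1 + 1 + 1 + 1 + 1 = 16.
(H·H^T)[1][6] = Σ_j H[1][j]·H[6][j] = (-1)·(1) + (-1)·(1) + (-1)·(1) + (-1)·(-1) + (-1)·(1) + (-1)·(-1) + (1)·(1) + (-1)·(1) + (1)·(1) + (-1)·(1) + (1)·(-1) + (-1)·(-1) + (-1)·(1) + (1)·(1) + (-1)·(-1) + (1)·(-1) = -1 + -1 + -1 + 1 + -1 + 1 + 1 + -1 + 1 + -1 + -1 + 1 + -1 + 1 + 1 + -1 = -2.
Rows 1 and 6 are not orthogonal (dot product = -2 ≠ 0), so H is not a Hadamard matrix.

(10,10) entry = 16; (1,6) entry = -2.


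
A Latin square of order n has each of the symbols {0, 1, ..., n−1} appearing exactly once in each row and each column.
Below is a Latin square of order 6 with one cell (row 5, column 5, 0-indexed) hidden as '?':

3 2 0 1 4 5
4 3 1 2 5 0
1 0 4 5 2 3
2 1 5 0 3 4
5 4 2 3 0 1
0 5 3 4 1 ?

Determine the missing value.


Row 5 contains symbols [0, 1, 3, 4, 5] — missing [2].
Column 5 contains symbols [0, 1, 3, 4, 5] — missing [2].
The missing symbol must appear in both missing sets; intersection = [2].
Therefore the hidden value is 2.

Missing value = 2.


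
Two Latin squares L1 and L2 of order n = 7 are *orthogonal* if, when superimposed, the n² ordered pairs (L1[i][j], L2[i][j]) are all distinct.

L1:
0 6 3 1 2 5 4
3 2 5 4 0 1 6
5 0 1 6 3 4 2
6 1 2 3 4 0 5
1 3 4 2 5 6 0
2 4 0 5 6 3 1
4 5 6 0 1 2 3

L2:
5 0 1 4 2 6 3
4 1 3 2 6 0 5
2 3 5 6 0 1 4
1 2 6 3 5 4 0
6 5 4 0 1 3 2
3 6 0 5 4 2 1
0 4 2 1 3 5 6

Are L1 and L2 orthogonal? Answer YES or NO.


Form the n² = 49 superimposed pairs (L1[i][j], L2[i][j]), row by row (rows and columns indexed from 0):
row 0: (0,5) (6,0) (3,1) (1,4) (2,2) (5,6) (4,3)
row 1: (3,4) (2,1) (5,3) (4,2) (0,6) (1,0) (6,5)
row 2: (5,2) (0,3) (1,5) (6,6) (3,0) (4,1) (2,4)
row 3: (6,1) (1,2) (2,6) (3,3) (4,5) (0,4) (5,0)
row 4: (1,6) (3,5) (4,4) (2,0) (5,1) (6,3) (0,2)
row 5: (2,3) (4,6) (0,0) (5,5) (6,4) (3,2) (1,1)
row 6: (4,0) (5,4) (6,2) (0,1) (1,3) (2,5) (3,6)
Orthogonality requires all 49 pairs distinct.
Check by first coordinate: for each symbol s of L1, list the L2 entries in the n cells where L1 = s; they must all differ.
  L1 = 0: L2 entries (in reading order) 5, 6, 3, 4, 2, 0, 1 — all 7 distinct ✓
  L1 = 1: L2 entries (in reading order) 4, 0, 5, 2, 6, 1, 3 — all 7 distinct ✓
  L1 = 2: L2 entries (in reading order) 2, 1, 4, 6, 0, 3, 5 — all 7 distinct ✓
  L1 = 3: L2 entries (in reading order) 1, 4, 0, 3, 5, 2, 6 — all 7 distinct ✓
  L1 = 4: L2 entries (in reading order) 3, 2, 1, 5, 4, 6, 0 — all 7 distinct ✓
  L1 = 5: L2 entries (in reading order) 6, 3, 2, 0, 1, 5, 4 — all 7 distinct ✓
  L1 = 6: L2 entries (in reading order) 0, 5, 6, 1, 3, 4, 2 — all 7 distinct ✓
Every symbol of L1 meets every symbol of L2 exactly once, so all 49 pairs are distinct (49 of 49).
Conclusion: YES.

YES


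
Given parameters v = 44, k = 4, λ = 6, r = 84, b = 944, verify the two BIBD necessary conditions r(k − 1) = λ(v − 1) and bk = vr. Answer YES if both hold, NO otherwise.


Condition (i): r(k − 1) = 84·3 = 252; λ(v − 1) = 6·43 = 258. Match? NO.
Condition (ii): bk = 944·4 = 3776; vr = 44·84 = 3696. Match? NO.
Both conditions hold? NO.

NO


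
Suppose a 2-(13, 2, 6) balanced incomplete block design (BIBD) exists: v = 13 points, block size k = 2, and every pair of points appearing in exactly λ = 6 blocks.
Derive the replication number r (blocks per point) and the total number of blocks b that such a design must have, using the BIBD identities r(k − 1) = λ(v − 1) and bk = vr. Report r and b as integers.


Any 2-(v, k, λ) BIBD satisfies two necessary conditions:
  (i)  Each point sits in r blocks, and counting incidences through any fixed point gives r(k − 1) = λ(v − 1), so r = λ(v − 1)/(k − 1).
  (ii) Total incidences bk = vr, so b = vr/k.
Step 1: r = λ(v − 1)/(k − 1) = 6·(13 − 1)/(2 − 1) = 6·12/1 = 72/1 = 72.
Step 2: b = vr/k = 13·72/2 = 936/2 = 468.
Check integrality: r = 72 ∈ Z ✓, b = 468 ∈ Z ✓.
(These identities are necessary conditions: they determine r and b for any design with these parameters, but do not by themselves prove that one exists.)

r = 72, b = 468.


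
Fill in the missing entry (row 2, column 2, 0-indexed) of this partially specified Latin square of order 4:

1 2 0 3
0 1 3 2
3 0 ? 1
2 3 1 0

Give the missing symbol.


Row 2 contains symbols [0, 1, 3] — missing [2].
Column 2 contains symbols [0, 1, 3] — missing [2].
The missing symbol must appear in both missing sets; intersection = [2].
Therefore the hidden value is 2.

Missing value = 2.


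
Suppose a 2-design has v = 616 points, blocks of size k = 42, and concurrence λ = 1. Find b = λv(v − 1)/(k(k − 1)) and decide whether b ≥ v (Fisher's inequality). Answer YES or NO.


b = λv(v − 1)/(k(k − 1)) = 1·616·615/(42·41) = 378840/1722 = 220.
Compare with v = 616: b < v, so Fisher's inequality fails.

NO


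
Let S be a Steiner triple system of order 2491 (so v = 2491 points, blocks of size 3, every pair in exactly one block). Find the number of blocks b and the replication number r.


An STS(v) is a 2-(v, 3, 1) BIBD: block size k = 3, λ = 1.
Replication: r(k − 1) = λ(v − 1) ⇒ r·2 = 2491 − 1 = 2490 ⇒ r = 1245.
Block count: b = v(v − 1)/6 = 2491·2490/6 = 6202590/6 = 1033765.
(Check via bk = vr: 1033765·3 = 3101295 = 2491·1245 = 3101295 ✓.)

r = 1245, b = 1033765.


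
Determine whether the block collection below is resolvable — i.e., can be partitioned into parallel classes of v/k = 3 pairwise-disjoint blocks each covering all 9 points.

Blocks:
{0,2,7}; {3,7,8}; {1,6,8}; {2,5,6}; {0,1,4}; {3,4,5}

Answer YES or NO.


v = 9, block size k = 3, number of blocks = 6.
For resolvability, blocks must partition into parallel classes of size v/k = 3.
Total blocks must therefore be a multiple of 3: 6 = 3·2 + 0 ⇒ divisible ✓.
Greedy packing gives 2 candidate class(es). Each should be a full parallel class (size 3, covers all 9 points).
  Class 1 (3 blocks): {0,2,7}; {1,6,8}; {3,4,5}. Points covered: [0, 1, 2, 3, 4, 5, 6, 7, 8].
  Class 2 (3 blocks): {3,7,8}; {2,5,6}; {0,1,4}. Points covered: [0, 1, 2, 3, 4, 5, 6, 7, 8].
All classes full (size 3)? YES. All classes cover every point? YES.
Resolvable? YES.

YES


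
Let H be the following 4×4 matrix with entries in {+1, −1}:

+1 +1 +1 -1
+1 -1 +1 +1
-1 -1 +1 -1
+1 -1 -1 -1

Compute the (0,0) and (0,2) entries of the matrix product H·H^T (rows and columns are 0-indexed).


Row 0 of H: [1, 1, 1, -1].
Row 2 of H: [-1, -1, 1, -1].
(H·H^T)[0][0] = Σ_j H[0][j]·H[0][j] = (1)² + (1)² + (1)² + (-1)² = 1 + 1 + 1 + 1 = 4.
(H·H^T)[0][2] = Σ_j H[0][j]·H[2][j] = (1)·(-1) + (1)·(-1) + (1)·(1) + (-1)·(-1) = -1 + -1 + 1 + 1 = 0.
So rows 0 and 2 are orthogonal; the diagonal entry equals n = 4.

(0,0) entry = 4; (0,2) entry = 0.


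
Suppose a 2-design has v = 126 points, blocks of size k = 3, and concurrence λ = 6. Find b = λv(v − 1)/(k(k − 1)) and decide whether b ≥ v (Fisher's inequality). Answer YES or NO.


r = λ(v − 1)/(k − 1) = 6·125/2 = 375.
b = vr/k = 126·375/3 = 15750.
Fisher's inequality: b ≥ v ⇔ 15750 ≥ 126? YES.

YES


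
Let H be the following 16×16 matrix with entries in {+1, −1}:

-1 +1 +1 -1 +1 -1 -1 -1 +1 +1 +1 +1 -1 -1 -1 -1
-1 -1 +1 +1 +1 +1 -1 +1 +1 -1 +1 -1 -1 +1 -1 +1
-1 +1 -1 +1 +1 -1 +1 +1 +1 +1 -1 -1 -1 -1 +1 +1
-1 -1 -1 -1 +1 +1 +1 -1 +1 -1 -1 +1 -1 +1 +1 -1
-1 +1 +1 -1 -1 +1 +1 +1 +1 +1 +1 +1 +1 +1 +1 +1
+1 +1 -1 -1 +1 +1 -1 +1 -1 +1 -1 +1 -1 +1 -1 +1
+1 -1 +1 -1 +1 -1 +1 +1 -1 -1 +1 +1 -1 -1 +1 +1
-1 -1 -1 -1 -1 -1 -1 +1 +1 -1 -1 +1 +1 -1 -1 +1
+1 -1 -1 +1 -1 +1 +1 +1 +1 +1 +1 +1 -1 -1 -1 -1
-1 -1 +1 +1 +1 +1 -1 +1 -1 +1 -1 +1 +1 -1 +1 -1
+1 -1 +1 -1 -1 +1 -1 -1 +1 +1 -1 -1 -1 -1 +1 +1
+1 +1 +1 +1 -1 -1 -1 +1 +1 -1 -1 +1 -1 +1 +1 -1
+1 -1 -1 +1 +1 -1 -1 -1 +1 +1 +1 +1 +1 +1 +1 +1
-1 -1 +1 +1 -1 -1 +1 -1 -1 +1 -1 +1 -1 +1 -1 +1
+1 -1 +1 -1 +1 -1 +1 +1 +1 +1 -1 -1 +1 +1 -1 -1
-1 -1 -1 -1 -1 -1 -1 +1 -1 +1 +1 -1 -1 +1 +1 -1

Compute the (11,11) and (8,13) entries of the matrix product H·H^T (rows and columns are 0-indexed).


Row 8 of H: [1, -1, -1, 1, -1, 1, 1, 1, 1, 1, 1, 1, -1, -1, -1, -1].
Row 11 of H: [1, 1, 1, 1, -1, -1, -1, 1, 1, -1, -1, 1, -1, 1, 1, -1].
Row 13 of H: [-1, -1, 1, 1, -1, -1, 1, -1, -1, 1, -1, 1, -1, 1, -1, 1].
(H·H^T)[11][11] = Σ_j H[11][j]·H[11][j] = (1)² + (1)² + (1)² + (1)² + (-1)² + (-1)² + (-1)² + (1)² + (1)² + (-1)² + (-1)² + (1)² + (-1)² + (1)² + (1)² + (-1)² = 1 + 1 + 1 + 1 + 1 + 1 + 1 + 1 + 1 + 1 + 1 + 1 + 1 + 1 + 1 + 1 = 16.
(H·H^T)[8][13] = Σ_j H[8][j]·H[13][j] = (1)·(-1) + (-1)·(-1) + (-1)·(1) + (1)·(1) + (-1)·(-1) + (1)·(-1) + (1)·(1) + (1)·(-1) + (1)·(-1) + (1)·(1) + (1)·(-1) + (1)·(1) + (-1)·(-1) + (-1)·(1) + (-1)·(-1) + (-1)·(1) = -1 + 1 + -1 + 1 + 1 + -1 + 1 + -1 + -1 + 1 + -1 + 1 + 1 + -1 + 1 + -1 = 0.
So rows 8 and 13 are orthogonal; the diagonal entry equals n = 16.

(11,11) entry = 16; (8,13) entry = 0.


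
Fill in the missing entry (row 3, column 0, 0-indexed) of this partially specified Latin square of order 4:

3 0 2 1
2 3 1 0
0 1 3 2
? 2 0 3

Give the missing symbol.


Row 3 contains symbols [0, 2, 3] — missing [1].
Column 0 contains symbols [0, 2, 3] — missing [1].
The missing symbol must appear in both missing sets; intersection = [1].
Therefore the hidden value is 1.

Missing value = 1.


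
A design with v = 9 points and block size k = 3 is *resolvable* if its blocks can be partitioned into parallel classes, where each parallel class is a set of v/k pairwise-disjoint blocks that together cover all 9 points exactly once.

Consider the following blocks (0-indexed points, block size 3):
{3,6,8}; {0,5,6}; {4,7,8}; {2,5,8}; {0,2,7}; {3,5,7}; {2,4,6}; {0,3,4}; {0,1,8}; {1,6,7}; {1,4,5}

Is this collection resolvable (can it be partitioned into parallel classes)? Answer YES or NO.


v = 9, block size k = 3, number of blocks = 11.
For resolvability, blocks must partition into parallel classes of size v/k = 3.
Total blocks must therefore be a multiple of 3: 11 = 3·3 + 2 ⇒ not divisible ✗.
Resolvable? NO.

NO


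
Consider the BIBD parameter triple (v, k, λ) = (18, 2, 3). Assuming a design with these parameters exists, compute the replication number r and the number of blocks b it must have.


Any 2-(v, k, λ) BIBD satisfies two necessary conditions:
  (i)  Each point sits in r blocks, and counting incidences through any fixed point gives r(k − 1) = λ(v − 1), so r = λ(v − 1)/(k − 1).
  (ii) Total incidences bk = vr, so b = vr/k.
Step 1: r = λ(v − 1)/(k − 1) = 3·(18 − 1)/(2 − 1) = 3·17/1 = 51/1 = 51.
Step 2: b = vr/k = 18·51/2 = 918/2 = 459.
Check integrality: r = 51 ∈ Z ✓, b = 459 ∈ Z ✓.
(These identities are necessary conditions: they determine r and b for any design with these parameters, but do not by themselves prove that one exists.)

r = 51, b = 459.


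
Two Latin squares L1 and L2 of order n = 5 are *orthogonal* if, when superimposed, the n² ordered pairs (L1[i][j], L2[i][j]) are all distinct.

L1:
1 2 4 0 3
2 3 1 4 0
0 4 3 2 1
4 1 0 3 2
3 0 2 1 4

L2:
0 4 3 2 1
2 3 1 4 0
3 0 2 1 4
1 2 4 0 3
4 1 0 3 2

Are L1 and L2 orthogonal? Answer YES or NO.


Form the n² = 25 superimposed pairs (L1[i][j], L2[i][j]), row by row (rows and columns indexed from 0):
row 0: (1,0) (2,4) (4,3) (0,2) (3,1)
row 1: (2,2) (3,3) (1,1) (4,4) (0,0)
row 2: (0,3) (4,0) (3,2) (2,1) (1,4)
row 3: (4,1) (1,2) (0,4) (3,0) (2,3)
row 4: (3,4) (0,1) (2,0) (1,3) (4,2)
Orthogonality requires all 25 pairs distinct.
Check by first coordinate: for each symbol s of L1, list the L2 entries in the n cells where L1 = s; they must all differ.
  L1 = 0: L2 entries (in reading order) 2, 0, 3, 4, 1 — all 5 distinct ✓
  L1 = 1: L2 entries (in reading order) 0, 1, 4, 2, 3 — all 5 distinct ✓
  L1 = 2: L2 entries (in reading order) 4, 2, 1, 3, 0 — all 5 distinct ✓
  L1 = 3: L2 entries (in reading order) 1, 3, 2, 0, 4 — all 5 distinct ✓
  L1 = 4: L2 entries (in reading order) 3, 4, 0, 1, 2 — all 5 distinct ✓
Every symbol of L1 meets every symbol of L2 exactly once, so all 25 pairs are distinct (25 of 25).
Conclusion: YES.

YES


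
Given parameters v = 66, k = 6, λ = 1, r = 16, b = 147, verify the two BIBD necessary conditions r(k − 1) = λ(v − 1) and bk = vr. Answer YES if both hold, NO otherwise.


Condition (i): r(k − 1) = 16·5 = 80; λ(v − 1) = 1·65 = 65. Match? NO.
Condition (ii): bk = 147·6 = 882; vr = 66·16 = 1056. Match? NO.
Both conditions hold? NO.

NO


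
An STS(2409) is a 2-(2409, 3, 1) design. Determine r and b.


An STS(v) is a 2-(v, 3, 1) BIBD: block size k = 3, λ = 1.
Replication: r(k − 1) = λ(v − 1) ⇒ r·2 = 2409 − 1 = 2408 ⇒ r = 1204.
Block count: bk = vr ⇒ b·3 = 2409·1204 = 2900436 ⇒ b = 966812.

r = 1204, b = 966812.


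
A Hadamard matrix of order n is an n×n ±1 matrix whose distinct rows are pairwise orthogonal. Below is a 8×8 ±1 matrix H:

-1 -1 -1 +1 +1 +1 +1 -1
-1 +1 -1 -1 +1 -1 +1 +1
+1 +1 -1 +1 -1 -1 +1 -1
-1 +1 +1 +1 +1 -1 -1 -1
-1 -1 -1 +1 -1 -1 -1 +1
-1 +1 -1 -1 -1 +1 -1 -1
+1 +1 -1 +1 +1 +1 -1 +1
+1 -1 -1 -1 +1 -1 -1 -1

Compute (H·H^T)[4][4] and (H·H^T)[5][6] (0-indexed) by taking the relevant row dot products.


Row 4 of H: [-1, -1, -1, 1, -1, -1, -1, 1].
Row 5 of H: [-1, 1, -1, -1, -1, 1, -1, -1].
Row 6 of H: [1, 1, -1, 1, 1, 1, -1, 1].
(H·H^T)[4][4] = Σ_j H[4][j]·H[4][j] = (-1)² + (-1)² + (-1)² + (1)² + (-1)² + (-1)² + (-1)² + (1)² = 1 + 1 + 1 + 1 + 1 + 1 + 1 + 1 = 8.
(H·H^T)[5][6] = Σ_j H[5][j]·H[6][j] = (-1)·(1) + (1)·(1) + (-1)·(-1) + (-1)·(1) + (-1)·(1) + (1)·(1) + (-1)·(-1) + (-1)·(1) = -1 + 1 + 1 + -1 + -1 + 1 + 1 + -1 = 0.
So rows 5 and 6 are orthogonal; the diagonal entry equals n = 8.

(4,4) entry = 8; (5,6) entry = 0.


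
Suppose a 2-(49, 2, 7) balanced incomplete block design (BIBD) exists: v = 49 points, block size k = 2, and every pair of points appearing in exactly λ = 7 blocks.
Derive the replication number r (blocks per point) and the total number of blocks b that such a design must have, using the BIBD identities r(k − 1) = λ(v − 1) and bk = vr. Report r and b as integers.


Any 2-(v, k, λ) BIBD satisfies two necessary conditions:
  (i)  Each point sits in r blocks, and counting incidences through any fixed point gives r(k − 1) = λ(v − 1), so r = λ(v − 1)/(k − 1).
  (ii) Total incidences bk = vr, so b = vr/k.
Step 1: r = λ(v − 1)/(k − 1) = 7·(49 − 1)/(2 − 1) = 7·48/1 = 336/1 = 336.
Step 2: b = vr/k = 49·336/2 = 16464/2 = 8232.
Check integrality: r = 336 ∈ Z ✓, b = 8232 ∈ Z ✓.
(These identities are necessary conditions: they determine r and b for any design with these parameters, but do not by themselves prove that one exists.)

r = 336, b = 8232.


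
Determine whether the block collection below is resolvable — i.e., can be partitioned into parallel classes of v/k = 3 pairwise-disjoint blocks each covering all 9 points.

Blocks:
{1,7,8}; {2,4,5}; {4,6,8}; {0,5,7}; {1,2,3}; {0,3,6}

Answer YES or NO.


v = 9, block size k = 3, number of blocks = 6.
For resolvability, blocks must partition into parallel classes of size v/k = 3.
Total blocks must therefore be a multiple of 3: 6 = 3·2 + 0 ⇒ divisible ✓.
Greedy packing gives 2 candidate class(es). Each should be a full parallel class (size 3, covers all 9 points).
  Class 1 (3 blocks): {1,7,8}; {2,4,5}; {0,3,6}. Points covered: [0, 1, 2, 3, 4, 5, 6, 7, 8].
  Class 2 (3 blocks): {4,6,8}; {0,5,7}; {1,2,3}. Points covered: [0, 1, 2, 3, 4, 5, 6, 7, 8].
All classes full (size 3)? YES. All classes cover every point? YES.
Resolvable? YES.

YES


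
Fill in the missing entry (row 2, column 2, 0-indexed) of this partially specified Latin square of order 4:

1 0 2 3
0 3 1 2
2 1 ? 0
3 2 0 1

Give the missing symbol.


Row 2 contains symbols [0, 1, 2] — missing [3].
Column 2 contains symbols [0, 1, 2] — missing [3].
The missing symbol must appear in both missing sets; intersection = [3].
Therefore the hidden value is 3.

Missing value = 3.


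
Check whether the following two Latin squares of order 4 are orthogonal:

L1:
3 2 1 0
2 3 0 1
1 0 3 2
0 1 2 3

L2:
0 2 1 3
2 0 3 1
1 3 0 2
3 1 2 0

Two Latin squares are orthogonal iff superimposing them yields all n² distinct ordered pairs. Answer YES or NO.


Form the n² = 16 superimposed pairs (L1[i][j], L2[i][j]), row by row (rows and columns indexed from 0):
row 0: (3,0) (2,2) (1,1) (0,3)
row 1: (2,2) (3,0) (0,3) (1,1)
row 2: (1,1) (0,3) (3,0) (2,2)
row 3: (0,3) (1,1) (2,2) (3,0)
Orthogonality requires all 16 pairs distinct.
But the pair (2,2) repeats: cell (0,1) has L1 = 2, L2 = 2, and cell (1,0) has L1 = 2, L2 = 2.
A repeated pair means some other pair never occurs (only 4 distinct pairs out of 16), so the squares are not orthogonal.
Conclusion: NO.

NO


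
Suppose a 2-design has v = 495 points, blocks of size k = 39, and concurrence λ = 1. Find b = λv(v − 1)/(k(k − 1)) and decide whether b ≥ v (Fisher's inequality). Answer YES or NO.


r = λ(v − 1)/(k − 1) = 1·494/38 = 13.
b = vr/k = 495·13/39 = 165.
Fisher's inequality: b ≥ v ⇔ 165 ≥ 495? NO.

NO


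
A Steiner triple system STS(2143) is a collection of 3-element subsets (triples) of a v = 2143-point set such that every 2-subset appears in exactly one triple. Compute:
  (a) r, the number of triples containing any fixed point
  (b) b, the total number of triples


An STS(v) is a 2-(v, 3, 1) BIBD: block size k = 3, λ = 1.
Replication: r(k − 1) = λ(v − 1) ⇒ r·2 = 2143 − 1 = 2142 ⇒ r = 1071.
Block count: bk = vr ⇒ b·3 = 2143·1071 = 2295153 ⇒ b = 765051.
(Check via b = v(v − 1)/6 = 2143·2142/6 = 4590306/6 = 765051.)

r = 1071, b = 765051.


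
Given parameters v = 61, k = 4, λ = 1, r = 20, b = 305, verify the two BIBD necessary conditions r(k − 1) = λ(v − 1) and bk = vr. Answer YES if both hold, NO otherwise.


Condition (i): r(k − 1) = 20·3 = 60; λ(v − 1) = 1·60 = 60. Match? YES.
Condition (ii): bk = 305·4 = 1220; vr = 61·20 = 1220. Match? YES.
Both conditions hold? YES.

YES


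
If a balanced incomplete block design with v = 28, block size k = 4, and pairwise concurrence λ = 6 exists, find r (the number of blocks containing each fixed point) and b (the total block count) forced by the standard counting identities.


Any 2-(v, k, λ) BIBD satisfies two necessary conditions:
  (i)  Each point sits in r blocks, and counting incidences through any fixed point gives r(k − 1) = λ(v − 1), so r = λ(v − 1)/(k − 1).
  (ii) Total incidences bk = vr, so b = vr/k.
Step 1: r = λ(v − 1)/(k − 1) = 6·(28 − 1)/(4 − 1) = 6·27/3 = 162/3 = 54.
Step 2: b = vr/k = 28·54/4 = 1512/4 = 378.
Check integrality: r = 54 ∈ Z ✓, b = 378 ∈ Z ✓.
(These identities are necessary conditions: they determine r and b for any design with these parameters, but do not by themselves prove that one exists.)

r = 54, b = 378.


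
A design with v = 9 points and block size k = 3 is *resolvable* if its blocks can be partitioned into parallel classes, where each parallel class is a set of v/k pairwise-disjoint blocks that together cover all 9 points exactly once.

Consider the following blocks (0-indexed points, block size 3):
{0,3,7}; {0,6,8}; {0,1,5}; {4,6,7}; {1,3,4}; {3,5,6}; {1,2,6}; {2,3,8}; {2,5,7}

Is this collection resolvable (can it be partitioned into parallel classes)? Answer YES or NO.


v = 9, block size k = 3, number of blocks = 9.
For resolvability, blocks must partition into parallel classes of size v/k = 3.
Total blocks must therefore be a multiple of 3: 9 = 3·3 + 0 ⇒ divisible ✓.
Consider block {0,3,7}. The only other block(s) in the collection disjoint from it are {1,2,6} — just 1 block(s). Any parallel class containing {0,3,7} would need 2 other blocks each disjoint from it, so no parallel class of size 3 can contain {0,3,7}.
Since every block must belong to some parallel class in a resolution, the collection cannot be partitioned into parallel classes.
Resolvable? NO.

NO
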